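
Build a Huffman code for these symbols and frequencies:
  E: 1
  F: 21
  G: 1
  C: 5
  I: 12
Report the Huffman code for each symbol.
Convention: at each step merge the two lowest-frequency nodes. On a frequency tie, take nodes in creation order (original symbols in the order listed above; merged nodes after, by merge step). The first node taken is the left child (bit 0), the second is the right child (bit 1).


Huffman tree construction:
Step 1: Merge E(1) + G(1) = 2
Step 2: Merge (E+G)(2) + C(5) = 7
Step 3: Merge ((E+G)+C)(7) + I(12) = 19
Step 4: Merge (((E+G)+C)+I)(19) + F(21) = 40
Read each symbol's code off the tree from the root (left child = 0, right child = 1).

Codes:
  E: 0000 (length 4)
  F: 1 (length 1)
  G: 0001 (length 4)
  C: 001 (length 3)
  I: 01 (length 2)
Average code length: 68/40 = 1.7000 bits/symbol


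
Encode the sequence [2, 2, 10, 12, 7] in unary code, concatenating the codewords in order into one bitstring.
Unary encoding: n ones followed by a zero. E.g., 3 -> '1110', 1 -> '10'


Encode each number as n ones followed by a terminating 0:
  2 -> 110 (3 bits)
  2 -> 110 (3 bits)
  10 -> 11111111110 (11 bits)
  12 -> 1111111111110 (13 bits)
  7 -> 11111110 (8 bits)
Total length = 3 + 3 + 11 + 13 + 8 = 38 bits.

Unary([2, 2, 10, 12, 7]) = 11011011111111110111111111111011111110 (38 bits)


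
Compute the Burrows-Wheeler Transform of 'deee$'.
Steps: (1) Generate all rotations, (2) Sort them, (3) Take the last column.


Rotations (sorted):
  0: $deee -> last char: e
  1: deee$ -> last char: $
  2: e$dee -> last char: e
  3: ee$de -> last char: e
  4: eee$d -> last char: d


BWT = e$eed


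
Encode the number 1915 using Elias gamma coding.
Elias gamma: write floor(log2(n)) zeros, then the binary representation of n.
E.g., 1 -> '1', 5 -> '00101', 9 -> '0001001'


num_bits = floor(log2(1915)) + 1 = 11
leading_zeros = num_bits - 1 = 10
binary(1915) = 11101111011

Elias gamma(1915) = '0000000000' + '11101111011' = 000000000011101111011 (21 bits)


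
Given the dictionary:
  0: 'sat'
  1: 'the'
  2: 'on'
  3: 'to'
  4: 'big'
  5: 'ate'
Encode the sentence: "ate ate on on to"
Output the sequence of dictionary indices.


Look up each word in the dictionary:
  'ate' -> 5
  'ate' -> 5
  'on' -> 2
  'on' -> 2
  'to' -> 3

Encoded: [5, 5, 2, 2, 3]


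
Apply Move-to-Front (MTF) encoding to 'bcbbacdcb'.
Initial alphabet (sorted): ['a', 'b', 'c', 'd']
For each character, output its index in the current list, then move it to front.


MTF encoding:
'b': index 1 in ['a', 'b', 'c', 'd'] -> ['b', 'a', 'c', 'd']
'c': index 2 in ['b', 'a', 'c', 'd'] -> ['c', 'b', 'a', 'd']
'b': index 1 in ['c', 'b', 'a', 'd'] -> ['b', 'c', 'a', 'd']
'b': index 0 in ['b', 'c', 'a', 'd'] -> ['b', 'c', 'a', 'd']
'a': index 2 in ['b', 'c', 'a', 'd'] -> ['a', 'b', 'c', 'd']
'c': index 2 in ['a', 'b', 'c', 'd'] -> ['c', 'a', 'b', 'd']
'd': index 3 in ['c', 'a', 'b', 'd'] -> ['d', 'c', 'a', 'b']
'c': index 1 in ['d', 'c', 'a', 'b'] -> ['c', 'd', 'a', 'b']
'b': index 3 in ['c', 'd', 'a', 'b'] -> ['b', 'c', 'd', 'a']


Output: [1, 2, 1, 0, 2, 2, 3, 1, 3]


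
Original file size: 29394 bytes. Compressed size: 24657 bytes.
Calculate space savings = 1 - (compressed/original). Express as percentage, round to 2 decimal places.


ratio = compressed/original = 24657/29394 = 0.838845
savings = 1 - ratio = 1 - 0.838845 = 0.161155
as a percentage: 0.161155 * 100 = 16.12%

Space savings = 1 - 24657/29394 = 16.12%


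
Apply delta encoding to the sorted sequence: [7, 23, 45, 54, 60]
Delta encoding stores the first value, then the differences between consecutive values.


First value: 7
Deltas:
  23 - 7 = 16
  45 - 23 = 22
  54 - 45 = 9
  60 - 54 = 6


Delta encoded: [7, 16, 22, 9, 6]


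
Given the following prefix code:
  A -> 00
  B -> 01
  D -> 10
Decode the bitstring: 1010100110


Decoding step by step:
Bits 10 -> D
Bits 10 -> D
Bits 10 -> D
Bits 01 -> B
Bits 10 -> D


Decoded message: DDDBD


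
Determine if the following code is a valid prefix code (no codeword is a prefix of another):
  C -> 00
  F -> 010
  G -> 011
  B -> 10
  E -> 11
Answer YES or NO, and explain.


Checking each pair (does one codeword prefix another?):
  C='00' vs F='010': no prefix
  C='00' vs G='011': no prefix
  C='00' vs B='10': no prefix
  C='00' vs E='11': no prefix
  F='010' vs C='00': no prefix
  F='010' vs G='011': no prefix
  F='010' vs B='10': no prefix
  F='010' vs E='11': no prefix
  G='011' vs C='00': no prefix
  G='011' vs F='010': no prefix
  G='011' vs B='10': no prefix
  G='011' vs E='11': no prefix
  B='10' vs C='00': no prefix
  B='10' vs F='010': no prefix
  B='10' vs G='011': no prefix
  B='10' vs E='11': no prefix
  E='11' vs C='00': no prefix
  E='11' vs F='010': no prefix
  E='11' vs G='011': no prefix
  E='11' vs B='10': no prefix
No violation found over all pairs.

YES -- this is a valid prefix code. No codeword is a prefix of any other codeword.


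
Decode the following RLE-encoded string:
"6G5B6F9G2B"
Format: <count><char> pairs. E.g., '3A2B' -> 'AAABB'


Expanding each <count><char> pair:
  6G -> 'GGGGGG'
  5B -> 'BBBBB'
  6F -> 'FFFFFF'
  9G -> 'GGGGGGGGG'
  2B -> 'BB'

Decoded = GGGGGGBBBBBFFFFFFGGGGGGGGGBB


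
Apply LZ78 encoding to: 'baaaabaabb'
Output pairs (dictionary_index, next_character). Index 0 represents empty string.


LZ78 encoding steps:
Dictionary: {0: ''}
Step 1: w='' (idx 0), next='b' -> output (0, 'b'), add 'b' as idx 1
Step 2: w='' (idx 0), next='a' -> output (0, 'a'), add 'a' as idx 2
Step 3: w='a' (idx 2), next='a' -> output (2, 'a'), add 'aa' as idx 3
Step 4: w='a' (idx 2), next='b' -> output (2, 'b'), add 'ab' as idx 4
Step 5: w='aa' (idx 3), next='b' -> output (3, 'b'), add 'aab' as idx 5
Step 6: w='b' (idx 1), end of input -> output (1, '')


Encoded: [(0, 'b'), (0, 'a'), (2, 'a'), (2, 'b'), (3, 'b'), (1, '')]


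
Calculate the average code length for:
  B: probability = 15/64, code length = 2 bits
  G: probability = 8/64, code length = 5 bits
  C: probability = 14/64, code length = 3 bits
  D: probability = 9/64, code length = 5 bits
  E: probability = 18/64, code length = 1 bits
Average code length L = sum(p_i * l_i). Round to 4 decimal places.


Weighted contributions p_i * l_i:
  B: (15/64) * 2 = 30/64
  G: (8/64) * 5 = 40/64
  C: (14/64) * 3 = 42/64
  D: (9/64) * 5 = 45/64
  E: (18/64) * 1 = 18/64
Sum = (30 + 40 + 42 + 45 + 18)/64 = 175/64

L = 175/64 = 2.7344 bits/symbol


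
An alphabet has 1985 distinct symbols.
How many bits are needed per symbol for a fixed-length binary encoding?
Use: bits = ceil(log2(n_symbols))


log2(1985) = 10.9549
Bracket: 2^10 = 1024 < 1985 <= 2^11 = 2048
So ceil(log2(1985)) = 11

bits = ceil(log2(1985)) = ceil(10.9549) = 11 bits


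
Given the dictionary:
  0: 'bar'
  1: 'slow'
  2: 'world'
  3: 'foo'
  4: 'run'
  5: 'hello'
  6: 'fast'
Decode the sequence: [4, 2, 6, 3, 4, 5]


Look up each index in the dictionary:
  4 -> 'run'
  2 -> 'world'
  6 -> 'fast'
  3 -> 'foo'
  4 -> 'run'
  5 -> 'hello'

Decoded: "run world fast foo run hello"


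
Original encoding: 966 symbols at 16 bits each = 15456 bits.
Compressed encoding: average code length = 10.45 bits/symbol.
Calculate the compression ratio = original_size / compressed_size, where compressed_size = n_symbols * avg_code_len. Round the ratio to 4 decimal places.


original_size = n_symbols * orig_bits = 966 * 16 = 15456 bits
compressed_size = n_symbols * avg_code_len = 966 * 10.45 = 10094.7 bits
ratio = original_size / compressed_size = 15456 / 10094.7 = 1.5311

Compression ratio = 1.5311


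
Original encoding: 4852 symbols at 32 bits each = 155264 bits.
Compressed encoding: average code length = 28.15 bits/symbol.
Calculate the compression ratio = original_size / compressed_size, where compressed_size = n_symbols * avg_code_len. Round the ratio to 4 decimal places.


original_size = n_symbols * orig_bits = 4852 * 32 = 155264 bits
compressed_size = n_symbols * avg_code_len = 4852 * 28.15 = 136583.8 bits
ratio = original_size / compressed_size = 155264 / 136583.8 = 1.1368

Compression ratio = 1.1368


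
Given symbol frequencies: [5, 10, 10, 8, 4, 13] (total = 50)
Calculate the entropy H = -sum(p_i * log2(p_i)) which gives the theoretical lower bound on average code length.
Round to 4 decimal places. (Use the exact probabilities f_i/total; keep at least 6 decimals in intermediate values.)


Per-symbol terms -p_i * log2(p_i) with p_i = f_i/50:
  p = 5/50 = 0.100000: log2(p) = -3.321928, -p*log2(p) = 0.332193
  p = 10/50 = 0.200000: log2(p) = -2.321928, -p*log2(p) = 0.464386
  p = 10/50 = 0.200000: log2(p) = -2.321928, -p*log2(p) = 0.464386
  p = 8/50 = 0.160000: log2(p) = -2.643856, -p*log2(p) = 0.423017
  p = 4/50 = 0.080000: log2(p) = -3.643856, -p*log2(p) = 0.291508
  p = 13/50 = 0.260000: log2(p) = -1.943416, -p*log2(p) = 0.505288
H = 0.332193 + 0.464386 + 0.464386 + 0.423017 + 0.291508 + 0.505288 = 2.480778

H = 2.4808 bits/symbol


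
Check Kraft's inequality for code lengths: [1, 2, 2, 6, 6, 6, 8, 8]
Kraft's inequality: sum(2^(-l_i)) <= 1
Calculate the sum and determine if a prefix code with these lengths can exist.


Sum = 2^(-1) + 2^(-2) + 2^(-2) + 2^(-6) + 2^(-6) + 2^(-6) + 2^(-8) + 2^(-8)
    = 0.5 + 0.25 + 0.25 + 0.015625 + 0.015625 + 0.015625 + 0.00390625 + 0.00390625
    = 270/256 = 1.0546875
Since 1.0546875 > 1, Kraft's inequality is NOT satisfied.
A prefix code with these lengths CANNOT exist.

Kraft sum = 1.0546875. Not satisfied.


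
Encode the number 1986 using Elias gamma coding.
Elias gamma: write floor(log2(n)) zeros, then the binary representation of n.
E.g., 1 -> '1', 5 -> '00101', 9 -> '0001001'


num_bits = floor(log2(1986)) + 1 = 11
leading_zeros = num_bits - 1 = 10
binary(1986) = 11111000010

Elias gamma(1986) = '0000000000' + '11111000010' = 000000000011111000010 (21 bits)


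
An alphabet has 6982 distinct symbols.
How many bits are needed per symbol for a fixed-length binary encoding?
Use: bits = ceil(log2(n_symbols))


log2(6982) = 12.7694
Bracket: 2^12 = 4096 < 6982 <= 2^13 = 8192
So ceil(log2(6982)) = 13

bits = ceil(log2(6982)) = ceil(12.7694) = 13 bits


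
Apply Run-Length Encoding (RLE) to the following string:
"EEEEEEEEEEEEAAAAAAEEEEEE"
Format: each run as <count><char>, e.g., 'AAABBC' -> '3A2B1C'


Scanning runs left to right:
  i=0: run of 'E' x 12 -> '12E'
  i=12: run of 'A' x 6 -> '6A'
  i=18: run of 'E' x 6 -> '6E'

RLE = 12E6A6E


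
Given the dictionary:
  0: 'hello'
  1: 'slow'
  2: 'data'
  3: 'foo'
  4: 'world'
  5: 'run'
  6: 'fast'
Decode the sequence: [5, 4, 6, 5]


Look up each index in the dictionary:
  5 -> 'run'
  4 -> 'world'
  6 -> 'fast'
  5 -> 'run'

Decoded: "run world fast run"


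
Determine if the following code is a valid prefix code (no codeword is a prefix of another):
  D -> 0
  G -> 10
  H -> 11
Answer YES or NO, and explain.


Checking each pair (does one codeword prefix another?):
  D='0' vs G='10': no prefix
  D='0' vs H='11': no prefix
  G='10' vs D='0': no prefix
  G='10' vs H='11': no prefix
  H='11' vs D='0': no prefix
  H='11' vs G='10': no prefix
No violation found over all pairs.

YES -- this is a valid prefix code. No codeword is a prefix of any other codeword.


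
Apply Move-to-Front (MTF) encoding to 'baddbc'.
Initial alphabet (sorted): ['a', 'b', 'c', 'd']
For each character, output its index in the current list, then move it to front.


MTF encoding:
'b': index 1 in ['a', 'b', 'c', 'd'] -> ['b', 'a', 'c', 'd']
'a': index 1 in ['b', 'a', 'c', 'd'] -> ['a', 'b', 'c', 'd']
'd': index 3 in ['a', 'b', 'c', 'd'] -> ['d', 'a', 'b', 'c']
'd': index 0 in ['d', 'a', 'b', 'c'] -> ['d', 'a', 'b', 'c']
'b': index 2 in ['d', 'a', 'b', 'c'] -> ['b', 'd', 'a', 'c']
'c': index 3 in ['b', 'd', 'a', 'c'] -> ['c', 'b', 'd', 'a']


Output: [1, 1, 3, 0, 2, 3]


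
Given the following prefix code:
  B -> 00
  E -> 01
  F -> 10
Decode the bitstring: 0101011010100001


Decoding step by step:
Bits 01 -> E
Bits 01 -> E
Bits 01 -> E
Bits 10 -> F
Bits 10 -> F
Bits 10 -> F
Bits 00 -> B
Bits 01 -> E


Decoded message: EEEFFFBE


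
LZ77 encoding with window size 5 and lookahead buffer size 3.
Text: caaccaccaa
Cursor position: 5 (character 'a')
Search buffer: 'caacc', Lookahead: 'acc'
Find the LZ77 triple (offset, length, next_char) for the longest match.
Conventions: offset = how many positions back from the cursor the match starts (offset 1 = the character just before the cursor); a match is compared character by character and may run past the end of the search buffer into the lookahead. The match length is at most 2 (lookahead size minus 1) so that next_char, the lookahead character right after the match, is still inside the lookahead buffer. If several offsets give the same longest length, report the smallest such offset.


Try each offset into the search buffer:
  offset=1 (pos 4, char 'c'): match length 0
  offset=2 (pos 3, char 'c'): match length 0
  offset=3 (pos 2, char 'a'): match length 2
  offset=4 (pos 1, char 'a'): match length 1
  offset=5 (pos 0, char 'c'): match length 0
Longest match has length 2 at offset 3.
next_char = character at position 5 + 2 = 7 -> 'c'

Best match: offset=3, length=2 (matching 'ac' starting at position 2)
LZ77 triple: (3, 2, 'c')


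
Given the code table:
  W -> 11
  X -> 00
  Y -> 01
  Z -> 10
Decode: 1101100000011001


Decoding:
11 -> W
01 -> Y
10 -> Z
00 -> X
00 -> X
01 -> Y
10 -> Z
01 -> Y


Result: WYZXXYZY


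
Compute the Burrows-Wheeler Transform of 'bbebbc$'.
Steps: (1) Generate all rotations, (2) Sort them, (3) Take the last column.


Rotations (sorted):
  0: $bbebbc -> last char: c
  1: bbc$bbe -> last char: e
  2: bbebbc$ -> last char: $
  3: bc$bbeb -> last char: b
  4: bebbc$b -> last char: b
  5: c$bbebb -> last char: b
  6: ebbc$bb -> last char: b


BWT = ce$bbbb


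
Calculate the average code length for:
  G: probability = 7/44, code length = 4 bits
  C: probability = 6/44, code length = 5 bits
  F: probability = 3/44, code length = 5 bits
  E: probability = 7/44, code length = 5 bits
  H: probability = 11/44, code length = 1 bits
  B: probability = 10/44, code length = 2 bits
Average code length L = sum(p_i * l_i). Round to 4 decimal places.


Weighted contributions p_i * l_i:
  G: (7/44) * 4 = 28/44
  C: (6/44) * 5 = 30/44
  F: (3/44) * 5 = 15/44
  E: (7/44) * 5 = 35/44
  H: (11/44) * 1 = 11/44
  B: (10/44) * 2 = 20/44
Sum = (28 + 30 + 15 + 35 + 11 + 20)/44 = 139/44

L = 139/44 = 3.1591 bits/symbol


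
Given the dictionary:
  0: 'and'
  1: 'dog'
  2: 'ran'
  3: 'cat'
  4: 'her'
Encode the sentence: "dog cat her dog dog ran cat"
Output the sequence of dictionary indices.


Look up each word in the dictionary:
  'dog' -> 1
  'cat' -> 3
  'her' -> 4
  'dog' -> 1
  'dog' -> 1
  'ran' -> 2
  'cat' -> 3

Encoded: [1, 3, 4, 1, 1, 2, 3]


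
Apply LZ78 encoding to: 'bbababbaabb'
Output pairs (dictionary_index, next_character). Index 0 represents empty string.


LZ78 encoding steps:
Dictionary: {0: ''}
Step 1: w='' (idx 0), next='b' -> output (0, 'b'), add 'b' as idx 1
Step 2: w='b' (idx 1), next='a' -> output (1, 'a'), add 'ba' as idx 2
Step 3: w='ba' (idx 2), next='b' -> output (2, 'b'), add 'bab' as idx 3
Step 4: w='ba' (idx 2), next='a' -> output (2, 'a'), add 'baa' as idx 4
Step 5: w='b' (idx 1), next='b' -> output (1, 'b'), add 'bb' as idx 5


Encoded: [(0, 'b'), (1, 'a'), (2, 'b'), (2, 'a'), (1, 'b')]


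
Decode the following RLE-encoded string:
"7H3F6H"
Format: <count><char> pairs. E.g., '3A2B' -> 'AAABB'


Expanding each <count><char> pair:
  7H -> 'HHHHHHH'
  3F -> 'FFF'
  6H -> 'HHHHHH'

Decoded = HHHHHHHFFFHHHHHH


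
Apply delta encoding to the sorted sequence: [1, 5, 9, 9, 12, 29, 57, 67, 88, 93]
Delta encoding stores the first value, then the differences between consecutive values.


First value: 1
Deltas:
  5 - 1 = 4
  9 - 5 = 4
  9 - 9 = 0
  12 - 9 = 3
  29 - 12 = 17
  57 - 29 = 28
  67 - 57 = 10
  88 - 67 = 21
  93 - 88 = 5


Delta encoded: [1, 4, 4, 0, 3, 17, 28, 10, 21, 5]


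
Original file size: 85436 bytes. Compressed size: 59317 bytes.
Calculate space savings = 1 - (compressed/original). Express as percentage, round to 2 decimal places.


ratio = compressed/original = 59317/85436 = 0.694286
savings = 1 - ratio = 1 - 0.694286 = 0.305714
as a percentage: 0.305714 * 100 = 30.57%

Space savings = 1 - 59317/85436 = 30.57%


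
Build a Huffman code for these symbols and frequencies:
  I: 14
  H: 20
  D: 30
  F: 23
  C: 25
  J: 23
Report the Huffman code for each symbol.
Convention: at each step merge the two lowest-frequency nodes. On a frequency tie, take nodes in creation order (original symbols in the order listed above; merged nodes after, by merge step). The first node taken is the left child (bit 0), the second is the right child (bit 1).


Huffman tree construction:
Step 1: Merge I(14) + H(20) = 34
Step 2: Merge F(23) + J(23) = 46
Step 3: Merge C(25) + D(30) = 55
Step 4: Merge (I+H)(34) + (F+J)(46) = 80
Step 5: Merge (C+D)(55) + ((I+H)+(F+J))(80) = 135
Read each symbol's code off the tree from the root (left child = 0, right child = 1).

Codes:
  I: 100 (length 3)
  H: 101 (length 3)
  D: 01 (length 2)
  F: 110 (length 3)
  C: 00 (length 2)
  J: 111 (length 3)
Average code length: 350/135 = 2.5926 bits/symbol


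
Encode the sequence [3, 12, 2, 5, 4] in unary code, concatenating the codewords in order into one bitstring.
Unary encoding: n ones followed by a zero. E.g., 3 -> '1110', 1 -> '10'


Encode each number as n ones followed by a terminating 0:
  3 -> 1110 (4 bits)
  12 -> 1111111111110 (13 bits)
  2 -> 110 (3 bits)
  5 -> 111110 (6 bits)
  4 -> 11110 (5 bits)
Total length = 4 + 13 + 3 + 6 + 5 = 31 bits.

Unary([3, 12, 2, 5, 4]) = 1110111111111111011011111011110 (31 bits)


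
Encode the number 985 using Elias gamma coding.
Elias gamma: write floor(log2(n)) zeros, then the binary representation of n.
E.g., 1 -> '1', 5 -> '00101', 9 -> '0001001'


num_bits = floor(log2(985)) + 1 = 10
leading_zeros = num_bits - 1 = 9
binary(985) = 1111011001

Elias gamma(985) = '000000000' + '1111011001' = 0000000001111011001 (19 bits)


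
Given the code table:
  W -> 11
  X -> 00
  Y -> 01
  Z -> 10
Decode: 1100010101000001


Decoding:
11 -> W
00 -> X
01 -> Y
01 -> Y
01 -> Y
00 -> X
00 -> X
01 -> Y


Result: WXYYYXXY


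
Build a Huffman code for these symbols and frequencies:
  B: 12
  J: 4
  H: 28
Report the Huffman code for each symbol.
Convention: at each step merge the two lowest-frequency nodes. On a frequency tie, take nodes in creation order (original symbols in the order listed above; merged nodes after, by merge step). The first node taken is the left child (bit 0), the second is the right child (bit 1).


Huffman tree construction:
Step 1: Merge J(4) + B(12) = 16
Step 2: Merge (J+B)(16) + H(28) = 44
Read each symbol's code off the tree from the root (left child = 0, right child = 1).

Codes:
  B: 01 (length 2)
  J: 00 (length 2)
  H: 1 (length 1)
Average code length: 60/44 = 1.3636 bits/symbol


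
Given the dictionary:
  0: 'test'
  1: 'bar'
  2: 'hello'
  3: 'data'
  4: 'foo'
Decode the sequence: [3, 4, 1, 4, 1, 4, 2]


Look up each index in the dictionary:
  3 -> 'data'
  4 -> 'foo'
  1 -> 'bar'
  4 -> 'foo'
  1 -> 'bar'
  4 -> 'foo'
  2 -> 'hello'

Decoded: "data foo bar foo bar foo hello"


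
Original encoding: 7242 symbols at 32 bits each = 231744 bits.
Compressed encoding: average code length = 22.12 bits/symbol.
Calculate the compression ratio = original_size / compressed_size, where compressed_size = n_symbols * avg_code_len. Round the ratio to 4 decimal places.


original_size = n_symbols * orig_bits = 7242 * 32 = 231744 bits
compressed_size = n_symbols * avg_code_len = 7242 * 22.12 = 160193.04 bits
ratio = original_size / compressed_size = 231744 / 160193.04 = 1.4467

Compression ratio = 1.4467


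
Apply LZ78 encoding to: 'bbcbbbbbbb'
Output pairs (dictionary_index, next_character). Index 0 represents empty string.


LZ78 encoding steps:
Dictionary: {0: ''}
Step 1: w='' (idx 0), next='b' -> output (0, 'b'), add 'b' as idx 1
Step 2: w='b' (idx 1), next='c' -> output (1, 'c'), add 'bc' as idx 2
Step 3: w='b' (idx 1), next='b' -> output (1, 'b'), add 'bb' as idx 3
Step 4: w='bb' (idx 3), next='b' -> output (3, 'b'), add 'bbb' as idx 4
Step 5: w='bb' (idx 3), end of input -> output (3, '')


Encoded: [(0, 'b'), (1, 'c'), (1, 'b'), (3, 'b'), (3, '')]


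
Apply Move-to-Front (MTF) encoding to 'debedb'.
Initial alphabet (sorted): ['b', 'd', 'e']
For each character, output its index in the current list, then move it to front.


MTF encoding:
'd': index 1 in ['b', 'd', 'e'] -> ['d', 'b', 'e']
'e': index 2 in ['d', 'b', 'e'] -> ['e', 'd', 'b']
'b': index 2 in ['e', 'd', 'b'] -> ['b', 'e', 'd']
'e': index 1 in ['b', 'e', 'd'] -> ['e', 'b', 'd']
'd': index 2 in ['e', 'b', 'd'] -> ['d', 'e', 'b']
'b': index 2 in ['d', 'e', 'b'] -> ['b', 'd', 'e']


Output: [1, 2, 2, 1, 2, 2]


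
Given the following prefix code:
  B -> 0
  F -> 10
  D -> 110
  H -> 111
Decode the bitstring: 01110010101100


Decoding step by step:
Bits 0 -> B
Bits 111 -> H
Bits 0 -> B
Bits 0 -> B
Bits 10 -> F
Bits 10 -> F
Bits 110 -> D
Bits 0 -> B


Decoded message: BHBBFFDB


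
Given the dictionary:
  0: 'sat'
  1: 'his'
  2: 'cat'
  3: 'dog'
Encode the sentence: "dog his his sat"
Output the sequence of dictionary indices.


Look up each word in the dictionary:
  'dog' -> 3
  'his' -> 1
  'his' -> 1
  'sat' -> 0

Encoded: [3, 1, 1, 0]


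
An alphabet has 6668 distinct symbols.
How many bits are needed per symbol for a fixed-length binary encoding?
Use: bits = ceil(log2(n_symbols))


log2(6668) = 12.703
Bracket: 2^12 = 4096 < 6668 <= 2^13 = 8192
So ceil(log2(6668)) = 13

bits = ceil(log2(6668)) = ceil(12.703) = 13 bits


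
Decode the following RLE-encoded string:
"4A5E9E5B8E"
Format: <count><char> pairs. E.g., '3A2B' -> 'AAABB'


Expanding each <count><char> pair:
  4A -> 'AAAA'
  5E -> 'EEEEE'
  9E -> 'EEEEEEEEE'
  5B -> 'BBBBB'
  8E -> 'EEEEEEEE'

Decoded = AAAAEEEEEEEEEEEEEEBBBBBEEEEEEEE


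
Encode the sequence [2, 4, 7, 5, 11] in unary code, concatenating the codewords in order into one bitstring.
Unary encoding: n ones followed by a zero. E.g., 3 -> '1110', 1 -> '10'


Encode each number as n ones followed by a terminating 0:
  2 -> 110 (3 bits)
  4 -> 11110 (5 bits)
  7 -> 11111110 (8 bits)
  5 -> 111110 (6 bits)
  11 -> 111111111110 (12 bits)
Total length = 3 + 5 + 8 + 6 + 12 = 34 bits.

Unary([2, 4, 7, 5, 11]) = 1101111011111110111110111111111110 (34 bits)


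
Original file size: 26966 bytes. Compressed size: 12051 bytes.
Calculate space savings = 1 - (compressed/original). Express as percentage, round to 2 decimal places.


ratio = compressed/original = 12051/26966 = 0.446896
savings = 1 - ratio = 1 - 0.446896 = 0.553104
as a percentage: 0.553104 * 100 = 55.31%

Space savings = 1 - 12051/26966 = 55.31%


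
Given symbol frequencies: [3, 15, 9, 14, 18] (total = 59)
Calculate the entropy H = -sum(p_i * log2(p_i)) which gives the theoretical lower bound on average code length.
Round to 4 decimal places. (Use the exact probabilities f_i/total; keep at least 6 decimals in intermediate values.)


Per-symbol terms -p_i * log2(p_i) with p_i = f_i/59:
  p = 3/59 = 0.050847: log2(p) = -4.297681, -p*log2(p) = 0.218526
  p = 15/59 = 0.254237: log2(p) = -1.975752, -p*log2(p) = 0.502310
  p = 9/59 = 0.152542: log2(p) = -2.712718, -p*log2(p) = 0.413804
  p = 14/59 = 0.237288: log2(p) = -2.075288, -p*log2(p) = 0.492441
  p = 18/59 = 0.305085: log2(p) = -1.712718, -p*log2(p) = 0.522524
H = 0.218526 + 0.502310 + 0.413804 + 0.492441 + 0.522524 = 2.149605

H = 2.1496 bits/symbol


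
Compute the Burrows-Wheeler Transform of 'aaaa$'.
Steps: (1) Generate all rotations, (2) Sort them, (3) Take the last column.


Rotations (sorted):
  0: $aaaa -> last char: a
  1: a$aaa -> last char: a
  2: aa$aa -> last char: a
  3: aaa$a -> last char: a
  4: aaaa$ -> last char: $


BWT = aaaa$


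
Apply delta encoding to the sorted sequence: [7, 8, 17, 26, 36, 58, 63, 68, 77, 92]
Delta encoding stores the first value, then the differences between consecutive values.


First value: 7
Deltas:
  8 - 7 = 1
  17 - 8 = 9
  26 - 17 = 9
  36 - 26 = 10
  58 - 36 = 22
  63 - 58 = 5
  68 - 63 = 5
  77 - 68 = 9
  92 - 77 = 15


Delta encoded: [7, 1, 9, 9, 10, 22, 5, 5, 9, 15]


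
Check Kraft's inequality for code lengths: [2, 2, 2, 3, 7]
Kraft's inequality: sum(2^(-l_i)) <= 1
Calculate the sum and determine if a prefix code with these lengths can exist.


Sum = 2^(-2) + 2^(-2) + 2^(-2) + 2^(-3) + 2^(-7)
    = 0.25 + 0.25 + 0.25 + 0.125 + 0.0078125
    = 113/128 = 0.8828125
Since 0.8828125 <= 1, Kraft's inequality IS satisfied.
A prefix code with these lengths CAN exist.

Kraft sum = 0.8828125. Satisfied.


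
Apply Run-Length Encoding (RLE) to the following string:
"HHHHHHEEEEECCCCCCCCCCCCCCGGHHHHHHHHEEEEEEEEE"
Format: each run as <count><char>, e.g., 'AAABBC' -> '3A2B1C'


Scanning runs left to right:
  i=0: run of 'H' x 6 -> '6H'
  i=6: run of 'E' x 5 -> '5E'
  i=11: run of 'C' x 14 -> '14C'
  i=25: run of 'G' x 2 -> '2G'
  i=27: run of 'H' x 8 -> '8H'
  i=35: run of 'E' x 9 -> '9E'

RLE = 6H5E14C2G8H9E


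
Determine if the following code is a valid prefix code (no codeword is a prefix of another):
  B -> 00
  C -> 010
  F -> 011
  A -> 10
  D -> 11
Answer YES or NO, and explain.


Checking each pair (does one codeword prefix another?):
  B='00' vs C='010': no prefix
  B='00' vs F='011': no prefix
  B='00' vs A='10': no prefix
  B='00' vs D='11': no prefix
  C='010' vs B='00': no prefix
  C='010' vs F='011': no prefix
  C='010' vs A='10': no prefix
  C='010' vs D='11': no prefix
  F='011' vs B='00': no prefix
  F='011' vs C='010': no prefix
  F='011' vs A='10': no prefix
  F='011' vs D='11': no prefix
  A='10' vs B='00': no prefix
  A='10' vs C='010': no prefix
  A='10' vs F='011': no prefix
  A='10' vs D='11': no prefix
  D='11' vs B='00': no prefix
  D='11' vs C='010': no prefix
  D='11' vs F='011': no prefix
  D='11' vs A='10': no prefix
No violation found over all pairs.

YES -- this is a valid prefix code. No codeword is a prefix of any other codeword.


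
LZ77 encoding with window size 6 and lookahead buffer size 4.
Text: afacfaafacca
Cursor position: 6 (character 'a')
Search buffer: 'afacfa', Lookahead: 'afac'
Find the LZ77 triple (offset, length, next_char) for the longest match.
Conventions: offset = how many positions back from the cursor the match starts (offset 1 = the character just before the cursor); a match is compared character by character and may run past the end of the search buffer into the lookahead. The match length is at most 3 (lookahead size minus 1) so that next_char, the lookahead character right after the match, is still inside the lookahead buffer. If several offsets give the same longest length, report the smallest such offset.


Try each offset into the search buffer:
  offset=1 (pos 5, char 'a'): match length 1
  offset=2 (pos 4, char 'f'): match length 0
  offset=3 (pos 3, char 'c'): match length 0
  offset=4 (pos 2, char 'a'): match length 1
  offset=5 (pos 1, char 'f'): match length 0
  offset=6 (pos 0, char 'a'): match length 3
Longest match has length 3 at offset 6.
next_char = character at position 6 + 3 = 9 -> 'c'

Best match: offset=6, length=3 (matching 'afa' starting at position 0)
LZ77 triple: (6, 3, 'c')


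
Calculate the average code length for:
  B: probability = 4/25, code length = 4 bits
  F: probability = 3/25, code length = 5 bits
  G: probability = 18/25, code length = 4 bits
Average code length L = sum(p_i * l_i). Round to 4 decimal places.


Weighted contributions p_i * l_i:
  B: (4/25) * 4 = 16/25
  F: (3/25) * 5 = 15/25
  G: (18/25) * 4 = 72/25
Sum = (16 + 15 + 72)/25 = 103/25

L = 103/25 = 4.1200 bits/symbol


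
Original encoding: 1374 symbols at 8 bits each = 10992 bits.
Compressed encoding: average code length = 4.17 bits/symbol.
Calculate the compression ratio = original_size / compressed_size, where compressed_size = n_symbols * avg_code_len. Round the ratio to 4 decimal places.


original_size = n_symbols * orig_bits = 1374 * 8 = 10992 bits
compressed_size = n_symbols * avg_code_len = 1374 * 4.17 = 5729.58 bits
ratio = original_size / compressed_size = 10992 / 5729.58 = 1.9185

Compression ratio = 1.9185


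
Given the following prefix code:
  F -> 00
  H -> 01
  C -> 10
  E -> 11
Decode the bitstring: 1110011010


Decoding step by step:
Bits 11 -> E
Bits 10 -> C
Bits 01 -> H
Bits 10 -> C
Bits 10 -> C


Decoded message: ECHCC


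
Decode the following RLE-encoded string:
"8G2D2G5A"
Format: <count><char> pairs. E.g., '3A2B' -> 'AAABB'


Expanding each <count><char> pair:
  8G -> 'GGGGGGGG'
  2D -> 'DD'
  2G -> 'GG'
  5A -> 'AAAAA'

Decoded = GGGGGGGGDDGGAAAAA


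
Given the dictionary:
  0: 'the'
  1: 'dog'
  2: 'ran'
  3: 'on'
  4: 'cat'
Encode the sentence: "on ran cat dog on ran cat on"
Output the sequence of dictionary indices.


Look up each word in the dictionary:
  'on' -> 3
  'ran' -> 2
  'cat' -> 4
  'dog' -> 1
  'on' -> 3
  'ran' -> 2
  'cat' -> 4
  'on' -> 3

Encoded: [3, 2, 4, 1, 3, 2, 4, 3]


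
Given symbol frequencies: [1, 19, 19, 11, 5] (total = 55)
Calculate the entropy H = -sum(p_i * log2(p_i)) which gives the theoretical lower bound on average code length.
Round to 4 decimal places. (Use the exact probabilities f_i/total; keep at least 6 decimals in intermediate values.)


Per-symbol terms -p_i * log2(p_i) with p_i = f_i/55:
  p = 1/55 = 0.018182: log2(p) = -5.781360, -p*log2(p) = 0.105116
  p = 19/55 = 0.345455: log2(p) = -1.533432, -p*log2(p) = 0.529731
  p = 19/55 = 0.345455: log2(p) = -1.533432, -p*log2(p) = 0.529731
  p = 11/55 = 0.200000: log2(p) = -2.321928, -p*log2(p) = 0.464386
  p = 5/55 = 0.090909: log2(p) = -3.459432, -p*log2(p) = 0.314494
H = 0.105116 + 0.529731 + 0.529731 + 0.464386 + 0.314494 = 1.943458

H = 1.9435 bits/symbol


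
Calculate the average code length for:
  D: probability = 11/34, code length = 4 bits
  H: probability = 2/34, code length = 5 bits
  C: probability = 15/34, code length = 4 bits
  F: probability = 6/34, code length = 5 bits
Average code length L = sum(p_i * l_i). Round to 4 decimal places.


Weighted contributions p_i * l_i:
  D: (11/34) * 4 = 44/34
  H: (2/34) * 5 = 10/34
  C: (15/34) * 4 = 60/34
  F: (6/34) * 5 = 30/34
Sum = (44 + 10 + 60 + 30)/34 = 144/34

L = 144/34 = 4.2353 bits/symbol


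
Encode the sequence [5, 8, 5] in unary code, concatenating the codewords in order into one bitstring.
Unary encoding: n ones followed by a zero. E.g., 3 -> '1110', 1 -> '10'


Encode each number as n ones followed by a terminating 0:
  5 -> 111110 (6 bits)
  8 -> 111111110 (9 bits)
  5 -> 111110 (6 bits)
Total length = 6 + 9 + 6 = 21 bits.

Unary([5, 8, 5]) = 111110111111110111110 (21 bits)


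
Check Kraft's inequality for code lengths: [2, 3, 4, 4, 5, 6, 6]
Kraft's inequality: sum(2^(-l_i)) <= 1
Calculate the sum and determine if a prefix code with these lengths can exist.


Sum = 2^(-2) + 2^(-3) + 2^(-4) + 2^(-4) + 2^(-5) + 2^(-6) + 2^(-6)
    = 0.25 + 0.125 + 0.0625 + 0.0625 + 0.03125 + 0.015625 + 0.015625
    = 36/64 = 0.5625
Since 0.5625 <= 1, Kraft's inequality IS satisfied.
A prefix code with these lengths CAN exist.

Kraft sum = 0.5625. Satisfied.


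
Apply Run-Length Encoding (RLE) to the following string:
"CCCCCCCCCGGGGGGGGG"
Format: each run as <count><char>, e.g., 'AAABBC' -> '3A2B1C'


Scanning runs left to right:
  i=0: run of 'C' x 9 -> '9C'
  i=9: run of 'G' x 9 -> '9G'

RLE = 9C9G


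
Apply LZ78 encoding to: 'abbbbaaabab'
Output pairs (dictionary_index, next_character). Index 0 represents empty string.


LZ78 encoding steps:
Dictionary: {0: ''}
Step 1: w='' (idx 0), next='a' -> output (0, 'a'), add 'a' as idx 1
Step 2: w='' (idx 0), next='b' -> output (0, 'b'), add 'b' as idx 2
Step 3: w='b' (idx 2), next='b' -> output (2, 'b'), add 'bb' as idx 3
Step 4: w='b' (idx 2), next='a' -> output (2, 'a'), add 'ba' as idx 4
Step 5: w='a' (idx 1), next='a' -> output (1, 'a'), add 'aa' as idx 5
Step 6: w='ba' (idx 4), next='b' -> output (4, 'b'), add 'bab' as idx 6


Encoded: [(0, 'a'), (0, 'b'), (2, 'b'), (2, 'a'), (1, 'a'), (4, 'b')]


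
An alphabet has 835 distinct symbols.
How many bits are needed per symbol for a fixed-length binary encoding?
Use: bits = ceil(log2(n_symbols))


log2(835) = 9.7056
Bracket: 2^9 = 512 < 835 <= 2^10 = 1024
So ceil(log2(835)) = 10

bits = ceil(log2(835)) = ceil(9.7056) = 10 bits


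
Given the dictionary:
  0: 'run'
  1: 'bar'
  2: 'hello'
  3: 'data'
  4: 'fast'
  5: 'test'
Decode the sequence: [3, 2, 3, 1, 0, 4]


Look up each index in the dictionary:
  3 -> 'data'
  2 -> 'hello'
  3 -> 'data'
  1 -> 'bar'
  0 -> 'run'
  4 -> 'fast'

Decoded: "data hello data bar run fast"


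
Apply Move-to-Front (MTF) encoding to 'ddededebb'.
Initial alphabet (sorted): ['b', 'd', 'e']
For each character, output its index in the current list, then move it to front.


MTF encoding:
'd': index 1 in ['b', 'd', 'e'] -> ['d', 'b', 'e']
'd': index 0 in ['d', 'b', 'e'] -> ['d', 'b', 'e']
'e': index 2 in ['d', 'b', 'e'] -> ['e', 'd', 'b']
'd': index 1 in ['e', 'd', 'b'] -> ['d', 'e', 'b']
'e': index 1 in ['d', 'e', 'b'] -> ['e', 'd', 'b']
'd': index 1 in ['e', 'd', 'b'] -> ['d', 'e', 'b']
'e': index 1 in ['d', 'e', 'b'] -> ['e', 'd', 'b']
'b': index 2 in ['e', 'd', 'b'] -> ['b', 'e', 'd']
'b': index 0 in ['b', 'e', 'd'] -> ['b', 'e', 'd']


Output: [1, 0, 2, 1, 1, 1, 1, 2, 0]


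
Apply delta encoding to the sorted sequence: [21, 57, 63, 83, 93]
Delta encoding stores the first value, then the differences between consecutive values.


First value: 21
Deltas:
  57 - 21 = 36
  63 - 57 = 6
  83 - 63 = 20
  93 - 83 = 10


Delta encoded: [21, 36, 6, 20, 10]


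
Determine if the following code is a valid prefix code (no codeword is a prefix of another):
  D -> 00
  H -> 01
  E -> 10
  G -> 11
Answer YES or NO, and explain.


Checking each pair (does one codeword prefix another?):
  D='00' vs H='01': no prefix
  D='00' vs E='10': no prefix
  D='00' vs G='11': no prefix
  H='01' vs D='00': no prefix
  H='01' vs E='10': no prefix
  H='01' vs G='11': no prefix
  E='10' vs D='00': no prefix
  E='10' vs H='01': no prefix
  E='10' vs G='11': no prefix
  G='11' vs D='00': no prefix
  G='11' vs H='01': no prefix
  G='11' vs E='10': no prefix
No violation found over all pairs.

YES -- this is a valid prefix code. No codeword is a prefix of any other codeword.


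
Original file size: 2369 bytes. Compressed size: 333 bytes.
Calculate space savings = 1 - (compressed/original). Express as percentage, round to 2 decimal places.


ratio = compressed/original = 333/2369 = 0.140566
savings = 1 - ratio = 1 - 0.140566 = 0.859434
as a percentage: 0.859434 * 100 = 85.94%

Space savings = 1 - 333/2369 = 85.94%


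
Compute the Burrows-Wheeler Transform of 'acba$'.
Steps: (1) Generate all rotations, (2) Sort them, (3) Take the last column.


Rotations (sorted):
  0: $acba -> last char: a
  1: a$acb -> last char: b
  2: acba$ -> last char: $
  3: ba$ac -> last char: c
  4: cba$a -> last char: a


BWT = ab$ca


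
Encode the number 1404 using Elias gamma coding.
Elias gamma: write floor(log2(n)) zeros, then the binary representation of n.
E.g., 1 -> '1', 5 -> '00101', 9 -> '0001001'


num_bits = floor(log2(1404)) + 1 = 11
leading_zeros = num_bits - 1 = 10
binary(1404) = 10101111100

Elias gamma(1404) = '0000000000' + '10101111100' = 000000000010101111100 (21 bits)


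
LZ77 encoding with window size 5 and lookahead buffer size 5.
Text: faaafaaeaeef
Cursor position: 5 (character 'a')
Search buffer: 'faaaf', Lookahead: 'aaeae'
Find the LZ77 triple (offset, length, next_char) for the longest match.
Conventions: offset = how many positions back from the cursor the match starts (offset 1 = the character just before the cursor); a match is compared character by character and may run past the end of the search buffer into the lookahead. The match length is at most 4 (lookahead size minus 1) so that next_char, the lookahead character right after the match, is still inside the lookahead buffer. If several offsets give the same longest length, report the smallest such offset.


Try each offset into the search buffer:
  offset=1 (pos 4, char 'f'): match length 0
  offset=2 (pos 3, char 'a'): match length 1
  offset=3 (pos 2, char 'a'): match length 2
  offset=4 (pos 1, char 'a'): match length 2
  offset=5 (pos 0, char 'f'): match length 0
Longest match has length 2, found at offsets 3, 4; take the smallest, offset 3.
next_char = character at position 5 + 2 = 7 -> 'e'

Best match: offset=3, length=2 (matching 'aa' starting at position 2)
LZ77 triple: (3, 2, 'e')


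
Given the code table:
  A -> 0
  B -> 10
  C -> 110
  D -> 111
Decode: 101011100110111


Decoding:
10 -> B
10 -> B
111 -> D
0 -> A
0 -> A
110 -> C
111 -> D


Result: BBDAACD


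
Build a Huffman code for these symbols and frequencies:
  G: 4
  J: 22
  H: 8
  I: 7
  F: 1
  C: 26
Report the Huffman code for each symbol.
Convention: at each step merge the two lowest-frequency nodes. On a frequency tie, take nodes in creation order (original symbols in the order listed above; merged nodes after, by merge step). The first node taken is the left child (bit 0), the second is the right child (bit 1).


Huffman tree construction:
Step 1: Merge F(1) + G(4) = 5
Step 2: Merge (F+G)(5) + I(7) = 12
Step 3: Merge H(8) + ((F+G)+I)(12) = 20
Step 4: Merge (H+((F+G)+I))(20) + J(22) = 42
Step 5: Merge C(26) + ((H+((F+G)+I))+J)(42) = 68
Read each symbol's code off the tree from the root (left child = 0, right child = 1).

Codes:
  G: 10101 (length 5)
  J: 11 (length 2)
  H: 100 (length 3)
  I: 1011 (length 4)
  F: 10100 (length 5)
  C: 0 (length 1)
Average code length: 147/68 = 2.1618 bits/symbol


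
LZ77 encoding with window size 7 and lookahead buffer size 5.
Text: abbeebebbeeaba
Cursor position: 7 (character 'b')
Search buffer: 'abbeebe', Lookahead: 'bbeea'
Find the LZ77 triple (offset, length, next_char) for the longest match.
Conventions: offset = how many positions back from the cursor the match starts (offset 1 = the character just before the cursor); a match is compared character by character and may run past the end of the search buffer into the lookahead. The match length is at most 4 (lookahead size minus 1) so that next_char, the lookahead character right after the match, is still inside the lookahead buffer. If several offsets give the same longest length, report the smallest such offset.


Try each offset into the search buffer:
  offset=1 (pos 6, char 'e'): match length 0
  offset=2 (pos 5, char 'b'): match length 1
  offset=3 (pos 4, char 'e'): match length 0
  offset=4 (pos 3, char 'e'): match length 0
  offset=5 (pos 2, char 'b'): match length 1
  offset=6 (pos 1, char 'b'): match length 4
  offset=7 (pos 0, char 'a'): match length 0
Longest match has length 4 at offset 6.
next_char = character at position 7 + 4 = 11 -> 'a'

Best match: offset=6, length=4 (matching 'bbee' starting at position 1)
LZ77 triple: (6, 4, 'a')


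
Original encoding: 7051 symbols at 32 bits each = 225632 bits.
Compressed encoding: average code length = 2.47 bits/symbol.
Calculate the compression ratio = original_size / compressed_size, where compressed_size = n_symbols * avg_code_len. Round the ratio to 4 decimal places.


original_size = n_symbols * orig_bits = 7051 * 32 = 225632 bits
compressed_size = n_symbols * avg_code_len = 7051 * 2.47 = 17415.97 bits
ratio = original_size / compressed_size = 225632 / 17415.97 = 12.9555

Compression ratio = 12.9555


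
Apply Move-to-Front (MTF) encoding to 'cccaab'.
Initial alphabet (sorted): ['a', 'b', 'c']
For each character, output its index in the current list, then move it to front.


MTF encoding:
'c': index 2 in ['a', 'b', 'c'] -> ['c', 'a', 'b']
'c': index 0 in ['c', 'a', 'b'] -> ['c', 'a', 'b']
'c': index 0 in ['c', 'a', 'b'] -> ['c', 'a', 'b']
'a': index 1 in ['c', 'a', 'b'] -> ['a', 'c', 'b']
'a': index 0 in ['a', 'c', 'b'] -> ['a', 'c', 'b']
'b': index 2 in ['a', 'c', 'b'] -> ['b', 'a', 'c']


Output: [2, 0, 0, 1, 0, 2]
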